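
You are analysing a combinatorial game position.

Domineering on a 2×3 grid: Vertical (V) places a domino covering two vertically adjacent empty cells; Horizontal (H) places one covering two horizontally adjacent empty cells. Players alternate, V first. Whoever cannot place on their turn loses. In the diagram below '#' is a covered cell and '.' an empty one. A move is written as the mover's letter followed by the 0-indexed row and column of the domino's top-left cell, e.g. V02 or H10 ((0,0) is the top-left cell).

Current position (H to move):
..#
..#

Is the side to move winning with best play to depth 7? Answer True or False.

H winning at [..#/..#]: True

ply 1, H at ..#/..# | H00=+1→###/..#*; H10=+1→..#/###
ply 2: ###/..# is terminal -1 (V); from ..#/..# depth 7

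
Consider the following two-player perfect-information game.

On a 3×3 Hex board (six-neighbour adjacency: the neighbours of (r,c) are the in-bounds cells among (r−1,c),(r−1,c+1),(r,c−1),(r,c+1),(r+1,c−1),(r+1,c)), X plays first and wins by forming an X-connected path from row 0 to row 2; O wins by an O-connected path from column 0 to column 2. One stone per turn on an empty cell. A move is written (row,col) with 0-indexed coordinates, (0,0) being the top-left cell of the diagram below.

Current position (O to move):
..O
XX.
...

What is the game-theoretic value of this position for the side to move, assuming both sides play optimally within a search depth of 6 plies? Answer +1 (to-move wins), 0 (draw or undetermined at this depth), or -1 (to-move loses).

value(..O/XX./..., O) = -1

[..O/XX./...] O move#1: (0,0):-1/O.O/XX./...*, (0,1):-1/.OO/XX./..., (1,2):-1/..O/XXO/..., (2,0):-1/..O/XX./O.., (2,1):-1/..O/XX./.O., (2,2):-1/..O/XX./..O
[O.O/XX./...] X move#2: (0,1):+1/OXO/XX./...*, (1,2):-1/O.O/XXX/..., (2,0):-1/O.O/XX./X.., (2,1):-1/O.O/XX./.X., (2,2):-1/O.O/XX./..X
[OXO/XX./...] O move#3: (1,2):-1/OXO/XXO/...*, (2,0):-1/OXO/XX./O.., (2,1):-1/OXO/XX./.O., (2,2):-1/OXO/XX./..O
[OXO/XXO/...] X move#4: (2,0):+1/OXO/XXO/X..*, (2,1):+1/OXO/XXO/.X., (2,2):+1/OXO/XXO/..X
[OXO/XXO/X..] end (terminal -1, O#5); searched ..O/XX./... to 6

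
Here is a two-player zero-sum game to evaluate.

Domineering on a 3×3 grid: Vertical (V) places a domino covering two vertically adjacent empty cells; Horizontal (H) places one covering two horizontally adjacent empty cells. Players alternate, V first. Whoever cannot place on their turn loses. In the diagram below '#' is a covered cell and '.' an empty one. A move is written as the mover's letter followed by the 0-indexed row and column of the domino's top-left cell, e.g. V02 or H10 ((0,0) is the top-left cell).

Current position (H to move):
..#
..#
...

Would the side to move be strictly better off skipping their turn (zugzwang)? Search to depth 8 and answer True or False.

ply 1, H at ..#/..#/... | H00=-1→###/..#/...; H10=+1→..#/###/...*; H20=-1→..#/..#/##.; H21=-1→..#/..#/.##
ply 2: ..#/###/... is terminal -1 (V); from ..#/..#/... depth 8
suppose H passes — search the same position with V to move:
pass> ply 1, V at ..#/..#/... | V00=+1→#.#/#.#/...*; V01=+1→.##/.##/...; V10=+1→..#/#.#/#..; V11=+1→..#/.##/.#.
pass> ply 2, H at #.#/#.#/... | H20=-1→#.#/#.#/##.*; H21=-1→#.#/#.#/.##
pass> ply 3, V at #.#/#.#/##. | V01=+1→###/###/##.*
pass> ply 4: ###/###/##. is terminal -1 (H); from ..#/..#/... depth 8
for H: play +1, pass -1

zugzwang(..#/..#/..., H) = False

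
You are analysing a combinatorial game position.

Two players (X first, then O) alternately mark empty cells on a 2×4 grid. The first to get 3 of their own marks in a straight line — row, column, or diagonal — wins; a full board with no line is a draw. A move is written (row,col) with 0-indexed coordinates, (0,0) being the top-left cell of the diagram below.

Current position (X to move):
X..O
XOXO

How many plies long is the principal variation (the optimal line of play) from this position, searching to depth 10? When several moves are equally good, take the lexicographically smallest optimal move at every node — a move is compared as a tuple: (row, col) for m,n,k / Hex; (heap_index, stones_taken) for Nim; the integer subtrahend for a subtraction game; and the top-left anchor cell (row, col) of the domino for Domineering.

PV length from [X..O/XOXO]: 2 plies

ply 1, X at X..O/XOXO | (0,1)=+0→XX.O/XOXO*; (0,2)=+0→X.XO/XOXO
ply 2, O at XX.O/XOXO | (0,2)=+0→XXOO/XOXO*
ply 3: XXOO/XOXO is terminal +0 (X); from X..O/XOXO depth 10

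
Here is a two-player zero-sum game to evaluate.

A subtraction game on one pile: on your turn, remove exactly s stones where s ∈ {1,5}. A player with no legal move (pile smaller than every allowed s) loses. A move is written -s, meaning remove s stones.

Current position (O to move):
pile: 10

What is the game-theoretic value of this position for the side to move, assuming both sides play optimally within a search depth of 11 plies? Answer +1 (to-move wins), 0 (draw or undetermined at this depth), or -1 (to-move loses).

p1 O@[10]: -1[9]-1* -5[5]-1
p2 X@[9]: -1[8]+1* -5[4]+1
p3 O@[8]: -1[7]-1* -5[3]-1
p4 X@[7]: -1[6]+1* -5[2]+1
p5 O@[6]: -1[5]-1* -5[1]-1
p6 X@[5]: -1[4]+1* -5[0]+1
p7 O@[4]: -1[3]-1*
p8 X@[3]: -1[2]+1*
p9 O@[2]: -1[1]-1*
p10 X@[1]: -1[0]+1*
p11 O@[0] terminal -1; root [10] d11

value(10, O) = -1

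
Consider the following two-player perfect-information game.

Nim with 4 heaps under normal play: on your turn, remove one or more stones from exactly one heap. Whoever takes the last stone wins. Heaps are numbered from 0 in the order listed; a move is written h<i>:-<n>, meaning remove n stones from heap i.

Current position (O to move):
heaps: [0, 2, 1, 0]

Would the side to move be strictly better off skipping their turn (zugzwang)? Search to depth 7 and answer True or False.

zugzwang((0,2,1,0), O) = False

p1 O@[(0,2,1,0)]: h1:-1[(0,1,1,0)]+1* h1:-2[(0,0,1,0)]-1 h2:-1[(0,2,0,0)]-1
p2 X@[(0,1,1,0)]: h1:-1[(0,0,1,0)]-1* h2:-1[(0,1,0,0)]-1
p3 O@[(0,0,1,0)]: h2:-1[(0,0,0,0)]+1*
p4 X@[(0,0,0,0)] terminal -1; root [(0,2,1,0)] d7
pass branch (X moves first from the same position):
  | p1 X@[(0,2,1,0)]: h1:-1[(0,1,1,0)]+1* h1:-2[(0,0,1,0)]-1 h2:-1[(0,2,0,0)]-1
  | p2 O@[(0,1,1,0)]: h1:-1[(0,0,1,0)]-1* h2:-1[(0,1,0,0)]-1
  | p3 X@[(0,0,1,0)]: h2:-1[(0,0,0,0)]+1*
  | p4 O@[(0,0,0,0)] terminal -1; root [(0,2,1,0)] d7
O moving scores +1; O passing scores -1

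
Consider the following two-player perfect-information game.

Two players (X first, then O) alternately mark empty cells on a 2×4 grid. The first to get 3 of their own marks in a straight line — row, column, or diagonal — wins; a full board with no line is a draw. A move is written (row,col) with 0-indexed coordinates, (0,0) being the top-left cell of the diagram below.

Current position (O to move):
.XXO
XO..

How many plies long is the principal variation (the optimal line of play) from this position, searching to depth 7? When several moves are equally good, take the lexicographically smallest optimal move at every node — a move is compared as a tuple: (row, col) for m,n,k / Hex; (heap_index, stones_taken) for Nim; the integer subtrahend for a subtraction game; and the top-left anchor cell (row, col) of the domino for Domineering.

[.XXO/XO..] O move#1: (0,0):+0/OXXO/XO..*, (1,2):-1/.XXO/XOO., (1,3):-1/.XXO/XO.O
[OXXO/XO..] X move#2: (1,2):+0/OXXO/XOX.*, (1,3):+0/OXXO/XO.X
[OXXO/XOX.] O move#3: (1,3):+0/OXXO/XOXO*
[OXXO/XOXO] end (terminal +0, X#4); searched .XXO/XO.. to 7

PV length from [.XXO/XO..]: 3 plies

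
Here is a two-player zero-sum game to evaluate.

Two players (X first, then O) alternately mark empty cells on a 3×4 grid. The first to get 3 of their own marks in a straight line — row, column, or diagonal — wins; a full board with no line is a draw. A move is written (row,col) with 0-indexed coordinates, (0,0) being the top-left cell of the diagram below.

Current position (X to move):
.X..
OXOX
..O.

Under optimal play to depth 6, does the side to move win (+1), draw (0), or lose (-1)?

value(.X../OXOX/..O., X) = +1

ply 1, X at .X../OXOX/..O. | (0,0)=-1→XX../OXOX/..O.; (0,2)=+1→.XX./OXOX/..O.*; (0,3)=-1→.X.X/OXOX/..O.; (2,0)=-1→.X../OXOX/X.O.; (2,1)=+1→.X../OXOX/.XO.; (2,3)=-1→.X../OXOX/..OX
ply 2, O at .XX./OXOX/..O. | (0,0)=-1→OXX./OXOX/..O.*; (0,3)=-1→.XXO/OXOX/..O.; (2,0)=-1→.XX./OXOX/O.O.; (2,1)=-1→.XX./OXOX/.OO.; (2,3)=-1→.XX./OXOX/..OO
ply 3, X at OXX./OXOX/..O. | (0,3)=+1→OXXX/OXOX/..O.*; (2,0)=+1→OXX./OXOX/X.O.; (2,1)=+1→OXX./OXOX/.XO.; (2,3)=-1→OXX./OXOX/..OX
ply 4: OXXX/OXOX/..O. is terminal -1 (O); from .X../OXOX/..O. depth 6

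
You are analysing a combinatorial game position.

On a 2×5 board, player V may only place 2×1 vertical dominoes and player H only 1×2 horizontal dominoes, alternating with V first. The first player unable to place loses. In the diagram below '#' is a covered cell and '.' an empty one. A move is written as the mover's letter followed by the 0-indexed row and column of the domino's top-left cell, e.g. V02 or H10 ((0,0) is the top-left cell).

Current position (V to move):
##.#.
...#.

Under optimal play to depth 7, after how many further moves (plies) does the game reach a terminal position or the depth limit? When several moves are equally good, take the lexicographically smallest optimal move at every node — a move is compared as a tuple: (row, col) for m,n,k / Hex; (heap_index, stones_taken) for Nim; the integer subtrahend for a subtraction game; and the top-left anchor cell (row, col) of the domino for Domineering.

PV length from [##.#./...#.]: 3 plies

[##.#./...#.] V move#1: V02:+1/####./..##.*, V04:-1/##.##/...##
[####./..##.] H move#2: H10:-1/####./####.*
[####./####.] V move#3: V04:+1/#####/#####*
[#####/#####] end (terminal -1, H#4); searched ##.#./...#. to 7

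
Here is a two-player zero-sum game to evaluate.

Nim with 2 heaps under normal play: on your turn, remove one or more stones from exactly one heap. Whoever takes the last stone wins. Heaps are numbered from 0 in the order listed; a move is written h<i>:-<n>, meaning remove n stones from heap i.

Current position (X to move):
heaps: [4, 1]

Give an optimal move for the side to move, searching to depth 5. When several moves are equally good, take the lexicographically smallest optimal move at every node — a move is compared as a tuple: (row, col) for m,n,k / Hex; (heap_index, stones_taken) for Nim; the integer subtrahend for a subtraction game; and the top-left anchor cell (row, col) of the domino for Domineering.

X's best at [(4,1)]: h0:-3

p1 X@[(4,1)]: h0:-1[(3,1)]-1 h0:-2[(2,1)]-1 h0:-3[(1,1)]+1* h0:-4[(0,1)]-1 h1:-1[(4,0)]-1
p2 O@[(1,1)]: h0:-1[(0,1)]-1* h1:-1[(1,0)]-1
p3 X@[(0,1)]: h1:-1[(0,0)]+1*
p4 O@[(0,0)] terminal -1; root [(4,1)] d5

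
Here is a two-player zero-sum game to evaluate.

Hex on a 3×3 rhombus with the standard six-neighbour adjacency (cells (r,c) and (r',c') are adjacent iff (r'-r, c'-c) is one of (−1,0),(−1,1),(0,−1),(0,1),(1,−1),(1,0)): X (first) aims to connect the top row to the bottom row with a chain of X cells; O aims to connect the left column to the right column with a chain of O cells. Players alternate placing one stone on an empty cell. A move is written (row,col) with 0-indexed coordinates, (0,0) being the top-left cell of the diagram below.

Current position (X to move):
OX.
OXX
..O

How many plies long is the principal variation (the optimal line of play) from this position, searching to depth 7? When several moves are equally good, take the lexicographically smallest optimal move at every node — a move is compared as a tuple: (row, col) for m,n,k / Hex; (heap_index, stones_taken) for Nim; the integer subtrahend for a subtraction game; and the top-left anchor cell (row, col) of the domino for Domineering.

PV length from [OX./OXX/..O]: 3 plies

ply 1, X at OX./OXX/..O | (0,2)=+1→OXX/OXX/..O*; (2,0)=+1→OX./OXX/X.O; (2,1)=+1→OX./OXX/.XO
ply 2, O at OXX/OXX/..O | (2,0)=-1→OXX/OXX/O.O*; (2,1)=-1→OXX/OXX/.OO
ply 3, X at OXX/OXX/O.O | (2,1)=+1→OXX/OXX/OXO*
ply 4: OXX/OXX/OXO is terminal -1 (O); from OX./OXX/..O depth 7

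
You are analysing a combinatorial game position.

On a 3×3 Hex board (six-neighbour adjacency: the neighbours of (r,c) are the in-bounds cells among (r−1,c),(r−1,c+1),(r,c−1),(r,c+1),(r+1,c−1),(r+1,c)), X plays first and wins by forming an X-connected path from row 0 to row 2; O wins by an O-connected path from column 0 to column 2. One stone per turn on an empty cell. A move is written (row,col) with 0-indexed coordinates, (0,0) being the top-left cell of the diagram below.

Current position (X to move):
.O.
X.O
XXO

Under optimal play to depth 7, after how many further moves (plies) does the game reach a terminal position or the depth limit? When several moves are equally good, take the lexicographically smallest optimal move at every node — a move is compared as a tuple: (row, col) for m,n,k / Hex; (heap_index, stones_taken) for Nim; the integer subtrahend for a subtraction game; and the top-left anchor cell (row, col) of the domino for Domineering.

PV length from [.O./X.O/XXO]: 1 ply

p1 X@[.O./X.O/XXO]: (0,0)[XO./X.O/XXO]+1* (0,2)[.OX/X.O/XXO]+1 (1,1)[.O./XXO/XXO]+1
p2 O@[XO./X.O/XXO] terminal -1; root [.O./X.O/XXO] d7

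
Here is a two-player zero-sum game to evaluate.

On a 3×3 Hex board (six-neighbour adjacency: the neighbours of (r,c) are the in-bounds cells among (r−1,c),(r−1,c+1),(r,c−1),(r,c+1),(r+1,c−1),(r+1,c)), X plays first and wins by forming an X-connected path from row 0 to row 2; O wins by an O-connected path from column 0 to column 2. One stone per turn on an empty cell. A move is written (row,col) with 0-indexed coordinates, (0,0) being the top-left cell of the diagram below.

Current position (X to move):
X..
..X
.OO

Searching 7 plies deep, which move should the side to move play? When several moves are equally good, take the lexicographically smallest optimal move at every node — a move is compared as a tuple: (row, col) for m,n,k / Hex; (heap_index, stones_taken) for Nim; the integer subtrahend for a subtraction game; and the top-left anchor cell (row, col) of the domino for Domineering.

p1 X@[X../..X/.OO]: (0,1)[XX./..X/.OO]-1 (0,2)[X.X/..X/.OO]-1 (1,0)[X../X.X/.OO]-1 (1,1)[X../.XX/.OO]-1 (2,0)[X../..X/XOO]+1*
p2 O@[X../..X/XOO]: (0,1)[XO./..X/XOO]-1* (0,2)[X.O/..X/XOO]-1 (1,0)[X../O.X/XOO]-1 (1,1)[X../.OX/XOO]-1
p3 X@[XO./..X/XOO]: (0,2)[XOX/..X/XOO]+1* (1,0)[XO./X.X/XOO]+1 (1,1)[XO./.XX/XOO]+1
p4 O@[XOX/..X/XOO]: (1,0)[XOX/O.X/XOO]-1* (1,1)[XOX/.OX/XOO]-1
p5 X@[XOX/O.X/XOO]: (1,1)[XOX/OXX/XOO]+1*
p6 O@[XOX/OXX/XOO] terminal -1; root [X../..X/.OO] d7

X's best at [X../..X/.OO]: (2,0)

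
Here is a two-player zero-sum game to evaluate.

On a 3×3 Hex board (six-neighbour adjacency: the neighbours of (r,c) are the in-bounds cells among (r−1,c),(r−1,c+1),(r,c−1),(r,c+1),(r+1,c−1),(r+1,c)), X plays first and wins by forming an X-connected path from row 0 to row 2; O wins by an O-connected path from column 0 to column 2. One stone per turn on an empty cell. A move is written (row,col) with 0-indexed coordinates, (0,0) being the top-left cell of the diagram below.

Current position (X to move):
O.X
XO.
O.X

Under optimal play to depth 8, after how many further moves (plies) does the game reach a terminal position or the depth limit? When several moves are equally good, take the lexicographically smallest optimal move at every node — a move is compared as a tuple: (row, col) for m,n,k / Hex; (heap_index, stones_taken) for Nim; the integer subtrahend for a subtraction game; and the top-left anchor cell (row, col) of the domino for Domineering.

ply 1, X at O.X/XO./O.X | (0,1)=-1→OXX/XO./O.X; (1,2)=+1→O.X/XOX/O.X*; (2,1)=-1→O.X/XO./OXX
ply 2: O.X/XOX/O.X is terminal -1 (O); from O.X/XO./O.X depth 8

PV length from [O.X/XO./O.X]: 1 ply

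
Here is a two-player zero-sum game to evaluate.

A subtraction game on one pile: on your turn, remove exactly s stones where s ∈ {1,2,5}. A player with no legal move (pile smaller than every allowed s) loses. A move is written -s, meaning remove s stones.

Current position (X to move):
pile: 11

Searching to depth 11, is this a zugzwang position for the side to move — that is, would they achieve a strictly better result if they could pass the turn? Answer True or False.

zugzwang(11, X) = False

ply 1, X at 11 | -1=-1→10; -2=+1→9*; -5=+1→6
ply 2, O at 9 | -1=-1→8*; -2=-1→7; -5=-1→4
ply 3, X at 8 | -1=-1→7; -2=+1→6*; -5=+1→3
ply 4, O at 6 | -1=-1→5*; -2=-1→4; -5=-1→1
ply 5, X at 5 | -1=-1→4; -2=+1→3*; -5=+1→0
ply 6, O at 3 | -1=-1→2*; -2=-1→1
ply 7, X at 2 | -1=-1→1; -2=+1→0*
ply 8: 0 is terminal -1 (O); from 11 depth 11
pass branch (O moves first from the same position):
  | ply 1, O at 11 | -1=-1→10; -2=+1→9*; -5=+1→6
  | ply 2, X at 9 | -1=-1→8*; -2=-1→7; -5=-1→4
  | ply 3, O at 8 | -1=-1→7; -2=+1→6*; -5=+1→3
  | ply 4, X at 6 | -1=-1→5*; -2=-1→4; -5=-1→1
  | ply 5, O at 5 | -1=-1→4; -2=+1→3*; -5=+1→0
  | ply 6, X at 3 | -1=-1→2*; -2=-1→1
  | ply 7, O at 2 | -1=-1→1; -2=+1→0*
  | ply 8: 0 is terminal -1 (X); from 11 depth 11
X moving scores +1; X passing scores -1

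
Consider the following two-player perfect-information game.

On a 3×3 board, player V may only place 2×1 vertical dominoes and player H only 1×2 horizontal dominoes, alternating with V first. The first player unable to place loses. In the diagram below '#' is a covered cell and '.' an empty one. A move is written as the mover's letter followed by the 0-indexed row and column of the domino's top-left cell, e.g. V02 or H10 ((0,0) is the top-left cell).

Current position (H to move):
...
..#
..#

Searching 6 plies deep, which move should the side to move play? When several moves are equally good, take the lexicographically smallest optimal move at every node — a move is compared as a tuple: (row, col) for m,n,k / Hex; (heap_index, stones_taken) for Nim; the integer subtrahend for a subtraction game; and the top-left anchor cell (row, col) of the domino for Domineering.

H's best at [.../..#/..#]: H10

p1 H@[.../..#/..#]: H00[##./..#/..#]-1 H01[.##/..#/..#]-1 H10[.../###/..#]+1* H20[.../..#/###]-1
p2 V@[.../###/..#] terminal -1; root [.../..#/..#] d6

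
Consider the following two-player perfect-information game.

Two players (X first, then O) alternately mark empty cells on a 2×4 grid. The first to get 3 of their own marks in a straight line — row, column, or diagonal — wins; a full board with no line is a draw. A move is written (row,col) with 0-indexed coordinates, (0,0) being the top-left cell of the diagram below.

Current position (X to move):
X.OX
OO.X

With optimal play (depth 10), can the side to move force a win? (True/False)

X winning at [X.OX/OO.X]: False

ply 1, X at X.OX/OO.X | (0,1)=-1→XXOX/OO.X; (1,2)=+0→X.OX/OOXX*
ply 2, O at X.OX/OOXX | (0,1)=+0→XOOX/OOXX*
ply 3: XOOX/OOXX is terminal +0 (X); from X.OX/OO.X depth 10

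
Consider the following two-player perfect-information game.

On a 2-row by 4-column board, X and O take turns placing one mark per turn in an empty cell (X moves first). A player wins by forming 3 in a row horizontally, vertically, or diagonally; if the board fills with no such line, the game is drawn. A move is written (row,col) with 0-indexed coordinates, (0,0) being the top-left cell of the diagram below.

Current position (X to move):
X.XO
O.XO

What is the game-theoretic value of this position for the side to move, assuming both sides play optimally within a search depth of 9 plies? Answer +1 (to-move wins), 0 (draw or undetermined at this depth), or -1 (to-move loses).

value(X.XO/O.XO, X) = +1

ply 1, X at X.XO/O.XO | (0,1)=+1→XXXO/O.XO*; (1,1)=+0→X.XO/OXXO
ply 2: XXXO/O.XO is terminal -1 (O); from X.XO/O.XO depth 9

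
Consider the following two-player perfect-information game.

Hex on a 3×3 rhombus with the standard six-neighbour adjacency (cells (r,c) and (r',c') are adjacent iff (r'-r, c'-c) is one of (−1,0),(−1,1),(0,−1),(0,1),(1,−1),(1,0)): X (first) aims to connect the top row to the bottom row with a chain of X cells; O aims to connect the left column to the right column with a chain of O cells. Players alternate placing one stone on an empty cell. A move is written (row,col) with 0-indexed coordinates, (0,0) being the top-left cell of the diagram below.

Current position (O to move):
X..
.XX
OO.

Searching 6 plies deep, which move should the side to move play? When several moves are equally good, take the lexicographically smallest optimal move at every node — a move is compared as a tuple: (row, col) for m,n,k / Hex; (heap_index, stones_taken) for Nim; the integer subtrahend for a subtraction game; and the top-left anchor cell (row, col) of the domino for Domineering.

[X../.XX/OO.] O move#1: (0,1):-1/XO./.XX/OO., (0,2):-1/X.O/.XX/OO., (1,0):-1/X../OXX/OO., (2,2):+1/X../.XX/OOO*
[X../.XX/OOO] end (terminal -1, X#2); searched X../.XX/OO. to 6

O's best at [X../.XX/OO.]: (2,2)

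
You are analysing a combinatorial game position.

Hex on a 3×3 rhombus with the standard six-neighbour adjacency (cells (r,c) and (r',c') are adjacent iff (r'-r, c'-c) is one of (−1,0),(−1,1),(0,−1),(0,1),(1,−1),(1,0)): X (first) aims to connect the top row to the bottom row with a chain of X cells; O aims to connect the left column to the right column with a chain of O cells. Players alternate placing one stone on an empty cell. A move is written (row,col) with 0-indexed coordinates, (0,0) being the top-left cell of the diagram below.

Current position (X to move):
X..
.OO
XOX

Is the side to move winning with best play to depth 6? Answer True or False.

[X../.OO/XOX] X move#1: (0,1):-1/XX./.OO/XOX, (0,2):-1/X.X/.OO/XOX, (1,0):+1/X../XOO/XOX*
[X../XOO/XOX] end (terminal -1, O#2); searched X../.OO/XOX to 6

X winning at [X../.OO/XOX]: True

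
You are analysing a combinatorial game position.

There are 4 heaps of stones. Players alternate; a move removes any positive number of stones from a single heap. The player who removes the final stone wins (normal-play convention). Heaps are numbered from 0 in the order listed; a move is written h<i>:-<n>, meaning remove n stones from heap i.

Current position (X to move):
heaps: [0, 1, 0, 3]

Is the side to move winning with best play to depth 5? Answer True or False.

X winning at [(0,1,0,3)]: True

p1 X@[(0,1,0,3)]: h1:-1[(0,0,0,3)]-1 h3:-1[(0,1,0,2)]-1 h3:-2[(0,1,0,1)]+1* h3:-3[(0,1,0,0)]-1
p2 O@[(0,1,0,1)]: h1:-1[(0,0,0,1)]-1* h3:-1[(0,1,0,0)]-1
p3 X@[(0,0,0,1)]: h3:-1[(0,0,0,0)]+1*
p4 O@[(0,0,0,0)] terminal -1; root [(0,1,0,3)] d5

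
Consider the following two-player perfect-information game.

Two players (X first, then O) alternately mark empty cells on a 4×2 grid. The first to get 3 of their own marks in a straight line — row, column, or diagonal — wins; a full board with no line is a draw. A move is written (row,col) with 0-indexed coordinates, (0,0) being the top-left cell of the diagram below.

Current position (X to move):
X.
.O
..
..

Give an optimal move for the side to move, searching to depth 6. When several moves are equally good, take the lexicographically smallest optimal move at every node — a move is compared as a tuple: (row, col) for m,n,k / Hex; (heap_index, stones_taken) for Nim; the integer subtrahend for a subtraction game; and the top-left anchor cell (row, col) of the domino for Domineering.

[X./.O/../..] X move#1: (0,1):+0/XX/.O/../..*, (1,0):+0/X./XO/../.., (2,0):+0/X./.O/X./.., (2,1):+0/X./.O/.X/.., (3,0):-1/X./.O/../X., (3,1):+0/X./.O/../.X
[XX/.O/../..] O move#2: (1,0):+0/XX/OO/../..*, (2,0):+0/XX/.O/O./.., (2,1):+0/XX/.O/.O/.., (3,0):+0/XX/.O/../O., (3,1):+0/XX/.O/../.O
[XX/OO/../..] X move#3: (2,0):+0/XX/OO/X./..*, (2,1):+0/XX/OO/.X/.., (3,0):+0/XX/OO/../X., (3,1):+0/XX/OO/../.X
[XX/OO/X./..] O move#4: (2,1):+0/XX/OO/XO/..*, (3,0):+0/XX/OO/X./O., (3,1):+0/XX/OO/X./.O
[XX/OO/XO/..] X move#5: (3,0):-1/XX/OO/XO/X., (3,1):+0/XX/OO/XO/.X*
[XX/OO/XO/.X] O move#6: (3,0):+0/XX/OO/XO/OX*
[XX/OO/XO/OX] end (terminal +0, X#7); searched X./.O/../.. to 6

X's best at [X./.O/../..]: (0,1)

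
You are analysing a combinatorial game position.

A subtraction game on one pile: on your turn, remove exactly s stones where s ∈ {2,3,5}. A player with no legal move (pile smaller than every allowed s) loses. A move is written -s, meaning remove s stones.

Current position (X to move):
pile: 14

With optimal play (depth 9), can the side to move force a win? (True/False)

ply 1, X at 14 | -2=-1→12*; -3=-1→11; -5=-1→9
ply 2, O at 12 | -2=-1→10; -3=-1→9; -5=+1→7*
ply 3, X at 7 | -2=-1→5*; -3=-1→4; -5=-1→2
ply 4, O at 5 | -2=-1→3; -3=-1→2; -5=+1→0*
ply 5: 0 is terminal -1 (X); from 14 depth 9

X winning at [14]: False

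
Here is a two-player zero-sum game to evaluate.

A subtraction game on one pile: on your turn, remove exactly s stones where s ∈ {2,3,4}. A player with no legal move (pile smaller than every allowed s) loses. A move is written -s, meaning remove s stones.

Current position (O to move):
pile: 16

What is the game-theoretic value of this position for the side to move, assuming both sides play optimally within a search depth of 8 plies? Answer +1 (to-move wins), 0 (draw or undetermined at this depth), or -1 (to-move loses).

value(16, O) = +1

p1 O@[16]: -2[14]-1 -3[13]+1* -4[12]+1
p2 X@[13]: -2[11]-1* -3[10]-1 -4[9]-1
p3 O@[11]: -2[9]-1 -3[8]-1 -4[7]+1*
p4 X@[7]: -2[5]-1* -3[4]-1 -4[3]-1
p5 O@[5]: -2[3]-1 -3[2]-1 -4[1]+1*
p6 X@[1] terminal -1; root [16] d8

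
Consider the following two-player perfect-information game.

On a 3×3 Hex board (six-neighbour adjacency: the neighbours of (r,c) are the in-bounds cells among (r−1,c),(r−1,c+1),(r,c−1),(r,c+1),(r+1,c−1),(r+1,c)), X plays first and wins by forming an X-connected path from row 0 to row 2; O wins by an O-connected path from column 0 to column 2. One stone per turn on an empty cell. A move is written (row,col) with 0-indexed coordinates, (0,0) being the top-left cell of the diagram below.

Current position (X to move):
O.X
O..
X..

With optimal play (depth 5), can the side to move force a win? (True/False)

[O.X/O../X..] X move#1: (0,1):+1/OXX/O../X..*, (1,1):+1/O.X/OX./X.., (1,2):+1/O.X/O.X/X.., (2,1):+1/O.X/O../XX., (2,2):+1/O.X/O../X.X
[OXX/O../X..] O move#2: (1,1):-1/OXX/OO./X..*, (1,2):-1/OXX/O.O/X.., (2,1):-1/OXX/O../XO., (2,2):-1/OXX/O../X.O
[OXX/OO./X..] X move#3: (1,2):+1/OXX/OOX/X..*, (2,1):-1/OXX/OO./XX., (2,2):-1/OXX/OO./X.X
[OXX/OOX/X..] O move#4: (2,1):-1/OXX/OOX/XO.*, (2,2):-1/OXX/OOX/X.O
[OXX/OOX/XO.] X move#5: (2,2):+1/OXX/OOX/XOX*
[OXX/OOX/XOX] end (terminal -1, O#6); searched O.X/O../X.. to 5

X winning at [O.X/O../X..]: True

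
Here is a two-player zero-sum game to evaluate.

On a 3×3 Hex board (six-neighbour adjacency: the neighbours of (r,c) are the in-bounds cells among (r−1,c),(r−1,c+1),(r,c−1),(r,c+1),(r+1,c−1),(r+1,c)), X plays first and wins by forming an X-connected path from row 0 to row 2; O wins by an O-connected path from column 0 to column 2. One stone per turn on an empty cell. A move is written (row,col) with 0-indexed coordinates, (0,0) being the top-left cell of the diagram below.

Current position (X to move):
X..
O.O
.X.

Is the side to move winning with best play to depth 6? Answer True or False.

ply 1, X at X../O.O/.X. | (0,1)=-1→XX./O.O/.X.; (0,2)=-1→X.X/O.O/.X.; (1,1)=+1→X../OXO/.X.*; (2,0)=-1→X../O.O/XX.; (2,2)=-1→X../O.O/.XX
ply 2, O at X../OXO/.X. | (0,1)=-1→XO./OXO/.X.*; (0,2)=-1→X.O/OXO/.X.; (2,0)=-1→X../OXO/OX.; (2,2)=-1→X../OXO/.XO
ply 3, X at XO./OXO/.X. | (0,2)=+1→XOX/OXO/.X.*; (2,0)=-1→XO./OXO/XX.; (2,2)=-1→XO./OXO/.XX
ply 4: XOX/OXO/.X. is terminal -1 (O); from X../O.O/.X. depth 6

X winning at [X../O.O/.X.]: True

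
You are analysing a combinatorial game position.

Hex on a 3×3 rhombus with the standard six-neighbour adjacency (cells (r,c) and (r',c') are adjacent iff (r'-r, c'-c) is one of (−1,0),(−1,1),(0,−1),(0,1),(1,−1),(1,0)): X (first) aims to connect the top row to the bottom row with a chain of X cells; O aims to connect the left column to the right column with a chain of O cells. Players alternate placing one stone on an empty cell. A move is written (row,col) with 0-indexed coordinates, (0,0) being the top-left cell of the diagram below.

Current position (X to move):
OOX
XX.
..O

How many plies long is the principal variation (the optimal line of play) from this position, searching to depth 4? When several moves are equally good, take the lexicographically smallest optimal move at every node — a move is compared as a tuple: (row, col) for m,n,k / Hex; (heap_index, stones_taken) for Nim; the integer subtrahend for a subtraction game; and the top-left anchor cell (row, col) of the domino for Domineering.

p1 X@[OOX/XX./..O]: (1,2)[OOX/XXX/..O]+1* (2,0)[OOX/XX./X.O]+1 (2,1)[OOX/XX./.XO]+1
p2 O@[OOX/XXX/..O]: (2,0)[OOX/XXX/O.O]-1* (2,1)[OOX/XXX/.OO]-1
p3 X@[OOX/XXX/O.O]: (2,1)[OOX/XXX/OXO]+1*
p4 O@[OOX/XXX/OXO] terminal -1; root [OOX/XX./..O] d4

PV length from [OOX/XX./..O]: 3 plies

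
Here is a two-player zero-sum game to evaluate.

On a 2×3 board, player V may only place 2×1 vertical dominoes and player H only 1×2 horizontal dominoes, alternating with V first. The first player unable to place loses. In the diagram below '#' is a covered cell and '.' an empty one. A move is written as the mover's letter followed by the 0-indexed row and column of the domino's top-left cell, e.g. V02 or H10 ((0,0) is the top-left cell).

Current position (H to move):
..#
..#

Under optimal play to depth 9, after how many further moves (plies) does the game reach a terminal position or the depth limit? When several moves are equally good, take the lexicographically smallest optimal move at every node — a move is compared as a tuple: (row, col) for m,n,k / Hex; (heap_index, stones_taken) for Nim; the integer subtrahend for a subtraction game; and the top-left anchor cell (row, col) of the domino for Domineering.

PV length from [..#/..#]: 1 ply

p1 H@[..#/..#]: H00[###/..#]+1* H10[..#/###]+1
p2 V@[###/..#] terminal -1; root [..#/..#] d9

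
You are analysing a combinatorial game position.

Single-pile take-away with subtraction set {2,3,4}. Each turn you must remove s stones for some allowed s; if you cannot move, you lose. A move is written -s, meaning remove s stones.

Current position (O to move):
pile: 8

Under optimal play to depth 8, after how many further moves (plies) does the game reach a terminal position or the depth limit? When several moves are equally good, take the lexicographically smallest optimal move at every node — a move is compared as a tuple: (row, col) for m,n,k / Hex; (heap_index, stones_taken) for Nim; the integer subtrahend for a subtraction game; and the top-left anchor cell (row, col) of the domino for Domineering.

[8] O move#1: -2:+1/6*, -3:-1/5, -4:-1/4
[6] X move#2: -2:-1/4*, -3:-1/3, -4:-1/2
[4] O move#3: -2:-1/2, -3:+1/1*, -4:+1/0
[1] end (terminal -1, X#4); searched 8 to 8

PV length from [8]: 3 plies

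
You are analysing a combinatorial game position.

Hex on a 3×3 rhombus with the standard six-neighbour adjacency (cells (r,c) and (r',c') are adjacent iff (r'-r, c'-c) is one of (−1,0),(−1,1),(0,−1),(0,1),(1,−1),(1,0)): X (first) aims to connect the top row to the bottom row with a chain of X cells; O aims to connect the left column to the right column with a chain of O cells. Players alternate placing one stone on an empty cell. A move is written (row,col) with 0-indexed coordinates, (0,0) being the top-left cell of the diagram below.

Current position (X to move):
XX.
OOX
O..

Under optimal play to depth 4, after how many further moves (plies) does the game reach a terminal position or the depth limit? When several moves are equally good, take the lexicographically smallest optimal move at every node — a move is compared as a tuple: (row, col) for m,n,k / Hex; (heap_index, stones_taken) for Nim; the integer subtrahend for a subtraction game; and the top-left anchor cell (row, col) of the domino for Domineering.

PV length from [XX./OOX/O..]: 3 plies

[XX./OOX/O..] X move#1: (0,2):+1/XXX/OOX/O..*, (2,1):-1/XX./OOX/OX., (2,2):-1/XX./OOX/O.X
[XXX/OOX/O..] O move#2: (2,1):-1/XXX/OOX/OO.*, (2,2):-1/XXX/OOX/O.O
[XXX/OOX/OO.] X move#3: (2,2):+1/XXX/OOX/OOX*
[XXX/OOX/OOX] end (terminal -1, O#4); searched XX./OOX/O.. to 4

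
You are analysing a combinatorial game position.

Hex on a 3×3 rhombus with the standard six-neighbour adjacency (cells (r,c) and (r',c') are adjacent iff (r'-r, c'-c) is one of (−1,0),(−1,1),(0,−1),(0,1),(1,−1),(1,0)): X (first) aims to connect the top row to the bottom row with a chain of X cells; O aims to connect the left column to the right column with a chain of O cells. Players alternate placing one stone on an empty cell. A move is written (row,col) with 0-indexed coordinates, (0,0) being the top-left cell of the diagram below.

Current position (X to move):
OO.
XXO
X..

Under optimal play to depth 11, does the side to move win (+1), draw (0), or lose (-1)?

[OO./XXO/X..] X move#1: (0,2):+1/OOX/XXO/X..*, (2,1):-1/OO./XXO/XX., (2,2):-1/OO./XXO/X.X
[OOX/XXO/X..] end (terminal -1, O#2); searched OO./XXO/X.. to 11

value(OO./XXO/X.., X) = +1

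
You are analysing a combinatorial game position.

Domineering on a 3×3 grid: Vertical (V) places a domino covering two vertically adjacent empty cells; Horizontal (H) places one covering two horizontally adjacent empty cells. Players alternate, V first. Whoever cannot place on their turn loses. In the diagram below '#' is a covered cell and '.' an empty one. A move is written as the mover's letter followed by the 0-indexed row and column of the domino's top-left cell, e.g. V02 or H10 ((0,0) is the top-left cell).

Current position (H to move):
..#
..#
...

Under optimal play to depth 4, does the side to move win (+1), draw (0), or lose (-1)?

[..#/..#/...] H move#1: H00:-1/###/..#/..., H10:+1/..#/###/...*, H20:-1/..#/..#/##., H21:-1/..#/..#/.##
[..#/###/...] end (terminal -1, V#2); searched ..#/..#/... to 4

value(..#/..#/..., H) = +1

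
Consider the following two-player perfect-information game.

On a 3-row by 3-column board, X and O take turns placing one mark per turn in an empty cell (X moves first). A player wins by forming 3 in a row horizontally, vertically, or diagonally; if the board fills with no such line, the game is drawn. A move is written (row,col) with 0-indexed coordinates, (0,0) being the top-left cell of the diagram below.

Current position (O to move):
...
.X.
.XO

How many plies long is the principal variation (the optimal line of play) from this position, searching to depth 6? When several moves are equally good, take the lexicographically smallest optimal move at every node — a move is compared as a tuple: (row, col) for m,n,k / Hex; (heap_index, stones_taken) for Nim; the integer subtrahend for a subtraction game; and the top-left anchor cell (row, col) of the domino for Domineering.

ply 1, O at .../.X./.XO | (0,0)=-1→O../.X./.XO; (0,1)=+0→.O./.X./.XO*; (0,2)=-1→..O/.X./.XO; (1,0)=-1→.../OX./.XO; (1,2)=-1→.../.XO/.XO; (2,0)=-1→.../.X./OXO
ply 2, X at .O./.X./.XO | (0,0)=+0→XO./.X./.XO*; (0,2)=+0→.OX/.X./.XO; (1,0)=+0→.O./XX./.XO; (1,2)=+0→.O./.XX/.XO; (2,0)=-1→.O./.X./XXO
ply 3, O at XO./.X./.XO | (0,2)=+0→XOO/.X./.XO*; (1,0)=+0→XO./OX./.XO; (1,2)=+0→XO./.XO/.XO; (2,0)=+0→XO./.X./OXO
ply 4, X at XOO/.X./.XO | (1,0)=-1→XOO/XX./.XO; (1,2)=+0→XOO/.XX/.XO*; (2,0)=-1→XOO/.X./XXO
ply 5, O at XOO/.XX/.XO | (1,0)=+0→XOO/OXX/.XO*; (2,0)=-1→XOO/.XX/OXO
ply 6, X at XOO/OXX/.XO | (2,0)=+0→XOO/OXX/XXO*
ply 7: XOO/OXX/XXO is terminal +0 (O); from .../.X./.XO depth 6

PV length from [.../.X./.XO]: 6 plies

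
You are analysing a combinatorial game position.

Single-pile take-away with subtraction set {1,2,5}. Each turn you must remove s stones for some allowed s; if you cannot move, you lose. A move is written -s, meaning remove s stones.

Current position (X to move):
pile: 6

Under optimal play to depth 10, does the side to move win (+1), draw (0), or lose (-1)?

value(6, X) = -1

[6] X move#1: -1:-1/5*, -2:-1/4, -5:-1/1
[5] O move#2: -1:-1/4, -2:+1/3*, -5:+1/0
[3] X move#3: -1:-1/2*, -2:-1/1
[2] O move#4: -1:-1/1, -2:+1/0*
[0] end (terminal -1, X#5); searched 6 to 10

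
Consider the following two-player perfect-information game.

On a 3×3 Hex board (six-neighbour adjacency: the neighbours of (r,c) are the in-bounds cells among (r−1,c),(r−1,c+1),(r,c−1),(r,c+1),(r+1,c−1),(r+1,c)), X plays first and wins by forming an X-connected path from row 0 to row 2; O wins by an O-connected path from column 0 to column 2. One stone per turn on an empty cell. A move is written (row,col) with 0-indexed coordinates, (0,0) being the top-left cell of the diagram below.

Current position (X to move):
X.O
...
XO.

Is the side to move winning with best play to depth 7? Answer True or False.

ply 1, X at X.O/.../XO. | (0,1)=+1→XXO/.../XO.*; (1,0)=+1→X.O/X../XO.; (1,1)=+1→X.O/.X./XO.; (1,2)=-1→X.O/..X/XO.; (2,2)=-1→X.O/.../XOX
ply 2, O at XXO/.../XO. | (1,0)=-1→XXO/O../XO.*; (1,1)=-1→XXO/.O./XO.; (1,2)=-1→XXO/..O/XO.; (2,2)=-1→XXO/.../XOO
ply 3, X at XXO/O../XO. | (1,1)=+1→XXO/OX./XO.*; (1,2)=-1→XXO/O.X/XO.; (2,2)=-1→XXO/O../XOX
ply 4: XXO/OX./XO. is terminal -1 (O); from X.O/.../XO. depth 7

X winning at [X.O/.../XO.]: True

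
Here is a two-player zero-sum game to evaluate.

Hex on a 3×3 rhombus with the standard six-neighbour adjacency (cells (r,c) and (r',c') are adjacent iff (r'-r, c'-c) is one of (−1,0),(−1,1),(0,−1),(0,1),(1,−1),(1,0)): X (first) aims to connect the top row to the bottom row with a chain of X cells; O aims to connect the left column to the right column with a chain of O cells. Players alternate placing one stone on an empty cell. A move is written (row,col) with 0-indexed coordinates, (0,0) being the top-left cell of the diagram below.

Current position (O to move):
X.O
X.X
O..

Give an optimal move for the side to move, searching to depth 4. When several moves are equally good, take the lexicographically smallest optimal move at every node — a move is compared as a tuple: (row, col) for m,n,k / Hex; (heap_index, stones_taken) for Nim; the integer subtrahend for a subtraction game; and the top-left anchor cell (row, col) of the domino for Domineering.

O's best at [X.O/X.X/O..]: (1,1)

[X.O/X.X/O..] O move#1: (0,1):-1/XOO/X.X/O.., (1,1):+1/X.O/XOX/O..*, (2,1):+1/X.O/X.X/OO., (2,2):+1/X.O/X.X/O.O
[X.O/XOX/O..] end (terminal -1, X#2); searched X.O/X.X/O.. to 4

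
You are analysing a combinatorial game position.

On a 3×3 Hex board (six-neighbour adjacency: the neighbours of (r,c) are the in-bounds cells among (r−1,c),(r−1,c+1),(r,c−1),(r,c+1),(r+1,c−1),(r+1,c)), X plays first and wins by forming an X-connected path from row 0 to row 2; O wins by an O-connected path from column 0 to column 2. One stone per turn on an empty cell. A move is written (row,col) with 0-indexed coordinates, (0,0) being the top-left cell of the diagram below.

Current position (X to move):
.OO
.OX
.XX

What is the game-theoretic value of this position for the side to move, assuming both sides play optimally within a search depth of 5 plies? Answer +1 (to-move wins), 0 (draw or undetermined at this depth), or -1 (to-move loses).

value(.OO/.OX/.XX, X) = -1

p1 X@[.OO/.OX/.XX]: (0,0)[XOO/.OX/.XX]-1* (1,0)[.OO/XOX/.XX]-1 (2,0)[.OO/.OX/XXX]-1
p2 O@[XOO/.OX/.XX]: (1,0)[XOO/OOX/.XX]+1* (2,0)[XOO/.OX/OXX]+1
p3 X@[XOO/OOX/.XX] terminal -1; root [.OO/.OX/.XX] d5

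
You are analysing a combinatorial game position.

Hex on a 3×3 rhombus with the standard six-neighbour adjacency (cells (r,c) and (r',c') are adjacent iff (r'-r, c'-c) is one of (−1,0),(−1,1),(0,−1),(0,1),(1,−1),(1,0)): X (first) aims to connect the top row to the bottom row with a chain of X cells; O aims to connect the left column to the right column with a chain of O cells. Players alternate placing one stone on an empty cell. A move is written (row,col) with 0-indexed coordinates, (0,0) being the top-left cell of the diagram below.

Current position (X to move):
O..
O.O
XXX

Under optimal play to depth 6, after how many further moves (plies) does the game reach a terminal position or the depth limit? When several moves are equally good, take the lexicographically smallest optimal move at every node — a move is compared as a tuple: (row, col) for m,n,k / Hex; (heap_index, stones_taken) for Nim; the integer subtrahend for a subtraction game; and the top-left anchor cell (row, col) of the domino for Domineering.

[O../O.O/XXX] X move#1: (0,1):-1/OX./O.O/XXX, (0,2):-1/O.X/O.O/XXX, (1,1):+1/O../OXO/XXX*
[O../OXO/XXX] O move#2: (0,1):-1/OO./OXO/XXX*, (0,2):-1/O.O/OXO/XXX
[OO./OXO/XXX] X move#3: (0,2):+1/OOX/OXO/XXX*
[OOX/OXO/XXX] end (terminal -1, O#4); searched O../O.O/XXX to 6

PV length from [O../O.O/XXX]: 3 plies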